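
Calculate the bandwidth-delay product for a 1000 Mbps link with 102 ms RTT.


BDP = bandwidth * RTT
= 1000 Mbps * 102 ms
= 1000 * 1e6 * 102 / 1000 bits
= 102000000 bits
= 12750000 bytes
= 12451.1719 KB
BDP = 102000000 bits (12750000 bytes)


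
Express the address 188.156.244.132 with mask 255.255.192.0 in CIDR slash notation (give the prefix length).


Binary: 11111111.11111111.11000000.00000000
Count leading 1s
Prefix: /18


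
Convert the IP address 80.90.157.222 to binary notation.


80 = 01010000
90 = 01011010
157 = 10011101
222 = 11011110
Binary: 01010000.01011010.10011101.11011110


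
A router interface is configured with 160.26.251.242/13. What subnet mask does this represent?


/13 means 13 network bits, 19 host bits
Binary: 11111111111110000000000000000000
Mask: 255.248.0.0


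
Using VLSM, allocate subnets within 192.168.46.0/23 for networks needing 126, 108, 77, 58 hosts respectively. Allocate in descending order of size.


126 hosts -> /25 (126 usable): 192.168.46.0/25
108 hosts -> /25 (126 usable): 192.168.46.128/25
77 hosts -> /25 (126 usable): 192.168.47.0/25
58 hosts -> /26 (62 usable): 192.168.47.128/26
Allocation: 192.168.46.0/25 (126 hosts, 126 usable); 192.168.46.128/25 (108 hosts, 126 usable); 192.168.47.0/25 (77 hosts, 126 usable); 192.168.47.128/26 (58 hosts, 62 usable)


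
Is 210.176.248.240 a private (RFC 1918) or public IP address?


RFC 1918 private ranges:
  10.0.0.0/8 (10.0.0.0 - 10.255.255.255)
  172.16.0.0/12 (172.16.0.0 - 172.31.255.255)
  192.168.0.0/16 (192.168.0.0 - 192.168.255.255)
Public (not in any RFC 1918 range)


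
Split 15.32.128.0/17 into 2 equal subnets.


New prefix = 17 + 1 = 18
Each subnet has 16384 addresses
  15.32.128.0/18
  15.32.192.0/18
Subnets: 15.32.128.0/18, 15.32.192.0/18


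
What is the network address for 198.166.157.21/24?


IP:   11000110.10100110.10011101.00010101
Mask: 11111111.11111111.11111111.00000000
AND operation:
Net:  11000110.10100110.10011101.00000000
Network: 198.166.157.0/24


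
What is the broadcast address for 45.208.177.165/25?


Network: 45.208.177.128/25
Host bits = 7
Set all host bits to 1:
Broadcast: 45.208.177.255


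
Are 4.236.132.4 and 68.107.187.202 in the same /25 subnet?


Mask: 255.255.255.128
4.236.132.4 AND mask = 4.236.132.0
68.107.187.202 AND mask = 68.107.187.128
No, different subnets (4.236.132.0 vs 68.107.187.128)


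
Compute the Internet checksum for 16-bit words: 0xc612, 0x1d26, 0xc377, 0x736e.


Sum all words (with carry folding):
+ 0xc612 = 0xc612
+ 0x1d26 = 0xe338
+ 0xc377 = 0xa6b0
+ 0x736e = 0x1a1f
One's complement: ~0x1a1f
Checksum = 0xe5e0


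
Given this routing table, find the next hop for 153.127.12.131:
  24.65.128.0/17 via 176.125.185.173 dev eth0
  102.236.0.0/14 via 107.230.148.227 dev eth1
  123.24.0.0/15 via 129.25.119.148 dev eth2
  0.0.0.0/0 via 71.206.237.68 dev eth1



Longest prefix match for 153.127.12.131:
  /17 24.65.128.0: no
  /14 102.236.0.0: no
  /15 123.24.0.0: no
  /0 0.0.0.0: MATCH
Selected: next-hop 71.206.237.68 via eth1 (matched /0)


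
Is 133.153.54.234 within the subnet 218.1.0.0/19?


Subnet network: 218.1.0.0
Test IP AND mask: 133.153.32.0
No, 133.153.54.234 is not in 218.1.0.0/19


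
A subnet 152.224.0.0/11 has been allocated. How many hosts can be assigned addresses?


Host bits = 32 - 11 = 21
Total addresses = 2^21 = 2097152
Usable = total - 2 (network and broadcast)
Usable hosts: 2097150


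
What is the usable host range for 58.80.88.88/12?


Network: 58.80.0.0
Broadcast: 58.95.255.255
First usable = network + 1
Last usable = broadcast - 1
Range: 58.80.0.1 to 58.95.255.254


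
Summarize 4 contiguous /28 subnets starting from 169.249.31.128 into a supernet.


Original prefix: /28
Number of subnets: 4 = 2^2
New prefix = 28 - 2 = 26
Supernet: 169.249.31.128/26


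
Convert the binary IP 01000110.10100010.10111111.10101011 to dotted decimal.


01000110 = 70
10100010 = 162
10111111 = 191
10101011 = 171
IP: 70.162.191.171


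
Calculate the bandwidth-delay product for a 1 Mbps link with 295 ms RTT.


BDP = bandwidth * RTT
= 1 Mbps * 295 ms
= 1 * 1e6 * 295 / 1000 bits
= 295000 bits
= 36875 bytes
= 36.0107 KB
BDP = 295000 bits (36875 bytes)


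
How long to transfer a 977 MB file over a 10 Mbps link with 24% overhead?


Effective throughput = 10 * (1 - 24/100) = 7.6 Mbps
File size in Mb = 977 * 8 = 7816 Mb
Time = 7816 / 7.6
Time = 1028.4211 seconds


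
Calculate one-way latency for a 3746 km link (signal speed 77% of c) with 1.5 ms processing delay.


Speed = 0.77 * 3e5 km/s = 231000 km/s
Propagation delay = 3746 / 231000 = 0.0162 s = 16.2165 ms
Processing delay = 1.5 ms
Total one-way latency = 17.7165 ms


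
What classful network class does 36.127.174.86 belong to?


First octet: 36
Binary: 00100100
0xxxxxxx -> Class A (1-126)
Class A, default mask 255.0.0.0 (/8)


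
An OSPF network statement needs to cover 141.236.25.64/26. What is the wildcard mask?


Subnet mask: 255.255.255.192
Wildcard = 255.255.255.255 - subnet mask
255 - 255 = 0
255 - 255 = 0
255 - 255 = 0
255 - 192 = 63
Wildcard: 0.0.0.63


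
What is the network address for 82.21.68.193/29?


IP:   01010010.00010101.01000100.11000001
Mask: 11111111.11111111.11111111.11111000
AND operation:
Net:  01010010.00010101.01000100.11000000
Network: 82.21.68.192/29


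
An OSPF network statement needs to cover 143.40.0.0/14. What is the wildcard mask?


Subnet mask: 255.252.0.0
Wildcard = 255.255.255.255 - subnet mask
255 - 255 = 0
255 - 252 = 3
255 - 0 = 255
255 - 0 = 255
Wildcard: 0.3.255.255


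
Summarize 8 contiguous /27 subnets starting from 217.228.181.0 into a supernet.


Original prefix: /27
Number of subnets: 8 = 2^3
New prefix = 27 - 3 = 24
Supernet: 217.228.181.0/24


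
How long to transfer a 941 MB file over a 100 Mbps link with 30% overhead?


Effective throughput = 100 * (1 - 30/100) = 70 Mbps
File size in Mb = 941 * 8 = 7528 Mb
Time = 7528 / 70
Time = 107.5429 seconds


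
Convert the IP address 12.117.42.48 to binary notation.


12 = 00001100
117 = 01110101
42 = 00101010
48 = 00110000
Binary: 00001100.01110101.00101010.00110000


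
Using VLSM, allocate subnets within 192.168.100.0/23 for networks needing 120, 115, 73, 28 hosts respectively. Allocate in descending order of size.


120 hosts -> /25 (126 usable): 192.168.100.0/25
115 hosts -> /25 (126 usable): 192.168.100.128/25
73 hosts -> /25 (126 usable): 192.168.101.0/25
28 hosts -> /27 (30 usable): 192.168.101.128/27
Allocation: 192.168.100.0/25 (120 hosts, 126 usable); 192.168.100.128/25 (115 hosts, 126 usable); 192.168.101.0/25 (73 hosts, 126 usable); 192.168.101.128/27 (28 hosts, 30 usable)


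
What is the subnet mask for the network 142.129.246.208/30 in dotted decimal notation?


/30 means 30 network bits, 2 host bits
Binary: 11111111111111111111111111111100
Mask: 255.255.255.252


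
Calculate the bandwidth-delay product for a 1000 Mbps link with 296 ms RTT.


BDP = bandwidth * RTT
= 1000 Mbps * 296 ms
= 1000 * 1e6 * 296 / 1000 bits
= 296000000 bits
= 37000000 bytes
= 36132.8125 KB
BDP = 296000000 bits (37000000 bytes)


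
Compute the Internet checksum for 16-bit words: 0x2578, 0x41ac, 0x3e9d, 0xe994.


Sum all words (with carry folding):
+ 0x2578 = 0x2578
+ 0x41ac = 0x6724
+ 0x3e9d = 0xa5c1
+ 0xe994 = 0x8f56
One's complement: ~0x8f56
Checksum = 0x70a9


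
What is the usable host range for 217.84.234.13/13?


Network: 217.80.0.0
Broadcast: 217.87.255.255
First usable = network + 1
Last usable = broadcast - 1
Range: 217.80.0.1 to 217.87.255.254


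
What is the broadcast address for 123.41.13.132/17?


Network: 123.41.0.0/17
Host bits = 15
Set all host bits to 1:
Broadcast: 123.41.127.255


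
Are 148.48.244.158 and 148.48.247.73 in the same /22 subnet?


Mask: 255.255.252.0
148.48.244.158 AND mask = 148.48.244.0
148.48.247.73 AND mask = 148.48.244.0
Yes, same subnet (148.48.244.0)


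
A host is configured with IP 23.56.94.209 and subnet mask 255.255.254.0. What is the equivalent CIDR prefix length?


Binary: 11111111.11111111.11111110.00000000
Count leading 1s
Prefix: /23


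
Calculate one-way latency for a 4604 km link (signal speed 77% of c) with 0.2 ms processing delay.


Speed = 0.77 * 3e5 km/s = 231000 km/s
Propagation delay = 4604 / 231000 = 0.0199 s = 19.9307 ms
Processing delay = 0.2 ms
Total one-way latency = 20.1307 ms


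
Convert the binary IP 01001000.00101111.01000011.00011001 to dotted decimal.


01001000 = 72
00101111 = 47
01000011 = 67
00011001 = 25
IP: 72.47.67.25


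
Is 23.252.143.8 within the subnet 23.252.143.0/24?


Subnet network: 23.252.143.0
Test IP AND mask: 23.252.143.0
Yes, 23.252.143.8 is in 23.252.143.0/24


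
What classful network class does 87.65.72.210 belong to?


First octet: 87
Binary: 01010111
0xxxxxxx -> Class A (1-126)
Class A, default mask 255.0.0.0 (/8)


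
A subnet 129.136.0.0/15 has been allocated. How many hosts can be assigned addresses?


Host bits = 32 - 15 = 17
Total addresses = 2^17 = 131072
Usable = total - 2 (network and broadcast)
Usable hosts: 131070


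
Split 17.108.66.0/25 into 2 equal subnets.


New prefix = 25 + 1 = 26
Each subnet has 64 addresses
  17.108.66.0/26
  17.108.66.64/26
Subnets: 17.108.66.0/26, 17.108.66.64/26


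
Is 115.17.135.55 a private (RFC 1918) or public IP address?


RFC 1918 private ranges:
  10.0.0.0/8 (10.0.0.0 - 10.255.255.255)
  172.16.0.0/12 (172.16.0.0 - 172.31.255.255)
  192.168.0.0/16 (192.168.0.0 - 192.168.255.255)
Public (not in any RFC 1918 range)


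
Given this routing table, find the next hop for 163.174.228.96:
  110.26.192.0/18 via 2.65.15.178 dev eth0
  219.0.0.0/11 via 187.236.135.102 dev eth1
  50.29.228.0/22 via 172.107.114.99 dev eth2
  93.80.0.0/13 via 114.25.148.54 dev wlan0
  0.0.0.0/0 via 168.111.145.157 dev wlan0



Longest prefix match for 163.174.228.96:
  /18 110.26.192.0: no
  /11 219.0.0.0: no
  /22 50.29.228.0: no
  /13 93.80.0.0: no
  /0 0.0.0.0: MATCH
Selected: next-hop 168.111.145.157 via wlan0 (matched /0)


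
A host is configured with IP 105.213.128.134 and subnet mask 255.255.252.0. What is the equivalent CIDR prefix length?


Binary: 11111111.11111111.11111100.00000000
Count leading 1s
Prefix: /22


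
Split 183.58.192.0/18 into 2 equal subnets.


New prefix = 18 + 1 = 19
Each subnet has 8192 addresses
  183.58.192.0/19
  183.58.224.0/19
Subnets: 183.58.192.0/19, 183.58.224.0/19


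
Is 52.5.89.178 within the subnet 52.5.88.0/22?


Subnet network: 52.5.88.0
Test IP AND mask: 52.5.88.0
Yes, 52.5.89.178 is in 52.5.88.0/22


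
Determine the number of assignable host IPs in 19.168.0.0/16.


Host bits = 32 - 16 = 16
Total addresses = 2^16 = 65536
Usable = total - 2 (network and broadcast)
Usable hosts: 65534


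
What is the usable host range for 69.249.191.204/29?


Network: 69.249.191.200
Broadcast: 69.249.191.207
First usable = network + 1
Last usable = broadcast - 1
Range: 69.249.191.201 to 69.249.191.206


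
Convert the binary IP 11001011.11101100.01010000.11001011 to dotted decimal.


11001011 = 203
11101100 = 236
01010000 = 80
11001011 = 203
IP: 203.236.80.203


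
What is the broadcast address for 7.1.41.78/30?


Network: 7.1.41.76/30
Host bits = 2
Set all host bits to 1:
Broadcast: 7.1.41.79


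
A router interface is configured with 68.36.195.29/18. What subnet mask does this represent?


/18 means 18 network bits, 14 host bits
Binary: 11111111111111111100000000000000
Mask: 255.255.192.0


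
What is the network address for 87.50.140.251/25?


IP:   01010111.00110010.10001100.11111011
Mask: 11111111.11111111.11111111.10000000
AND operation:
Net:  01010111.00110010.10001100.10000000
Network: 87.50.140.128/25


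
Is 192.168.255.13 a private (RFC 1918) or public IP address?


RFC 1918 private ranges:
  10.0.0.0/8 (10.0.0.0 - 10.255.255.255)
  172.16.0.0/12 (172.16.0.0 - 172.31.255.255)
  192.168.0.0/16 (192.168.0.0 - 192.168.255.255)
Private (in 192.168.0.0/16)


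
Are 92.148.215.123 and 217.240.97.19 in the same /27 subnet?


Mask: 255.255.255.224
92.148.215.123 AND mask = 92.148.215.96
217.240.97.19 AND mask = 217.240.97.0
No, different subnets (92.148.215.96 vs 217.240.97.0)


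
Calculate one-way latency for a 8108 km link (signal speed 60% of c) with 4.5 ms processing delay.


Speed = 0.6 * 3e5 km/s = 180000 km/s
Propagation delay = 8108 / 180000 = 0.045 s = 45.0444 ms
Processing delay = 4.5 ms
Total one-way latency = 49.5444 ms


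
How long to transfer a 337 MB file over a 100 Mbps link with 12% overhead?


Effective throughput = 100 * (1 - 12/100) = 88 Mbps
File size in Mb = 337 * 8 = 2696 Mb
Time = 2696 / 88
Time = 30.6364 seconds


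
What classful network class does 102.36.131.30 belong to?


First octet: 102
Binary: 01100110
0xxxxxxx -> Class A (1-126)
Class A, default mask 255.0.0.0 (/8)


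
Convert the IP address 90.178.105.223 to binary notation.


90 = 01011010
178 = 10110010
105 = 01101001
223 = 11011111
Binary: 01011010.10110010.01101001.11011111


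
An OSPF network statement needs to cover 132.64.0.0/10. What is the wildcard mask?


Subnet mask: 255.192.0.0
Wildcard = 255.255.255.255 - subnet mask
255 - 255 = 0
255 - 192 = 63
255 - 0 = 255
255 - 0 = 255
Wildcard: 0.63.255.255


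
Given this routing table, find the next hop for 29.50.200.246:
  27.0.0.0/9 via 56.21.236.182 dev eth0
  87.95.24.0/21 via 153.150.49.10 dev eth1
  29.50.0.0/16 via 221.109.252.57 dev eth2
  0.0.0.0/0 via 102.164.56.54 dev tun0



Longest prefix match for 29.50.200.246:
  /9 27.0.0.0: no
  /21 87.95.24.0: no
  /16 29.50.0.0: MATCH
  /0 0.0.0.0: MATCH
Selected: next-hop 221.109.252.57 via eth2 (matched /16)


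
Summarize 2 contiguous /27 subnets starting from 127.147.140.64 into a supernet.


Original prefix: /27
Number of subnets: 2 = 2^1
New prefix = 27 - 1 = 26
Supernet: 127.147.140.64/26


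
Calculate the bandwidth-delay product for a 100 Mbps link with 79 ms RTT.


BDP = bandwidth * RTT
= 100 Mbps * 79 ms
= 100 * 1e6 * 79 / 1000 bits
= 7900000 bits
= 987500 bytes
= 964.3555 KB
BDP = 7900000 bits (987500 bytes)


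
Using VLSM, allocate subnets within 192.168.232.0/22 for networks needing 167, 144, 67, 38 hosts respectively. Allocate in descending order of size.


167 hosts -> /24 (254 usable): 192.168.232.0/24
144 hosts -> /24 (254 usable): 192.168.233.0/24
67 hosts -> /25 (126 usable): 192.168.234.0/25
38 hosts -> /26 (62 usable): 192.168.234.128/26
Allocation: 192.168.232.0/24 (167 hosts, 254 usable); 192.168.233.0/24 (144 hosts, 254 usable); 192.168.234.0/25 (67 hosts, 126 usable); 192.168.234.128/26 (38 hosts, 62 usable)


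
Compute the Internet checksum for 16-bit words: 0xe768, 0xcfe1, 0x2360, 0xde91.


Sum all words (with carry folding):
+ 0xe768 = 0xe768
+ 0xcfe1 = 0xb74a
+ 0x2360 = 0xdaaa
+ 0xde91 = 0xb93c
One's complement: ~0xb93c
Checksum = 0x46c3


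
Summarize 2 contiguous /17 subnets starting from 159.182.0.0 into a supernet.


Original prefix: /17
Number of subnets: 2 = 2^1
New prefix = 17 - 1 = 16
Supernet: 159.182.0.0/16


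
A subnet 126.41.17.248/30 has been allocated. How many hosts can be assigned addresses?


Host bits = 32 - 30 = 2
Total addresses = 2^2 = 4
Usable = total - 2 (network and broadcast)
Usable hosts: 2


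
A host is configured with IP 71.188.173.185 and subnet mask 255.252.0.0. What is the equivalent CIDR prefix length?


Binary: 11111111.11111100.00000000.00000000
Count leading 1s
Prefix: /14


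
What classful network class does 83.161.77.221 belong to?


First octet: 83
Binary: 01010011
0xxxxxxx -> Class A (1-126)
Class A, default mask 255.0.0.0 (/8)


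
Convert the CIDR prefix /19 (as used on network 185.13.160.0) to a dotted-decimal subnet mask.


/19 means 19 network bits, 13 host bits
Binary: 11111111111111111110000000000000
Mask: 255.255.224.0


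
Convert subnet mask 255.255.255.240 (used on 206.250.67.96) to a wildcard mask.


Subnet mask: 255.255.255.240
Wildcard = 255.255.255.255 - subnet mask
255 - 255 = 0
255 - 255 = 0
255 - 255 = 0
255 - 240 = 15
Wildcard: 0.0.0.15


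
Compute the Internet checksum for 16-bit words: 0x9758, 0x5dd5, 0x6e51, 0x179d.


Sum all words (with carry folding):
+ 0x9758 = 0x9758
+ 0x5dd5 = 0xf52d
+ 0x6e51 = 0x637f
+ 0x179d = 0x7b1c
One's complement: ~0x7b1c
Checksum = 0x84e3


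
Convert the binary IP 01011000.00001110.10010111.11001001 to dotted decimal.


01011000 = 88
00001110 = 14
10010111 = 151
11001001 = 201
IP: 88.14.151.201


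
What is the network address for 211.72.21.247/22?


IP:   11010011.01001000.00010101.11110111
Mask: 11111111.11111111.11111100.00000000
AND operation:
Net:  11010011.01001000.00010100.00000000
Network: 211.72.20.0/22


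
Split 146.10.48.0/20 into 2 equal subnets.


New prefix = 20 + 1 = 21
Each subnet has 2048 addresses
  146.10.48.0/21
  146.10.56.0/21
Subnets: 146.10.48.0/21, 146.10.56.0/21


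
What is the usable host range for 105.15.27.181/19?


Network: 105.15.0.0
Broadcast: 105.15.31.255
First usable = network + 1
Last usable = broadcast - 1
Range: 105.15.0.1 to 105.15.31.254


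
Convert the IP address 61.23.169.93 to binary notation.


61 = 00111101
23 = 00010111
169 = 10101001
93 = 01011101
Binary: 00111101.00010111.10101001.01011101


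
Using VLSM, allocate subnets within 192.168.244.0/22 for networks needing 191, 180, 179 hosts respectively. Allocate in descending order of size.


191 hosts -> /24 (254 usable): 192.168.244.0/24
180 hosts -> /24 (254 usable): 192.168.245.0/24
179 hosts -> /24 (254 usable): 192.168.246.0/24
Allocation: 192.168.244.0/24 (191 hosts, 254 usable); 192.168.245.0/24 (180 hosts, 254 usable); 192.168.246.0/24 (179 hosts, 254 usable)


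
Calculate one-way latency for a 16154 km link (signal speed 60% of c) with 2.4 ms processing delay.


Speed = 0.6 * 3e5 km/s = 180000 km/s
Propagation delay = 16154 / 180000 = 0.0897 s = 89.7444 ms
Processing delay = 2.4 ms
Total one-way latency = 92.1444 ms


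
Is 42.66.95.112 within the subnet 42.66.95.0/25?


Subnet network: 42.66.95.0
Test IP AND mask: 42.66.95.0
Yes, 42.66.95.112 is in 42.66.95.0/25


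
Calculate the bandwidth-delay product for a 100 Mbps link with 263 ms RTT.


BDP = bandwidth * RTT
= 100 Mbps * 263 ms
= 100 * 1e6 * 263 / 1000 bits
= 26300000 bits
= 3287500 bytes
= 3210.4492 KB
BDP = 26300000 bits (3287500 bytes)


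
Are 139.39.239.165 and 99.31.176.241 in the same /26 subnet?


Mask: 255.255.255.192
139.39.239.165 AND mask = 139.39.239.128
99.31.176.241 AND mask = 99.31.176.192
No, different subnets (139.39.239.128 vs 99.31.176.192)


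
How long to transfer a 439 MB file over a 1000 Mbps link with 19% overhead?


Effective throughput = 1000 * (1 - 19/100) = 810 Mbps
File size in Mb = 439 * 8 = 3512 Mb
Time = 3512 / 810
Time = 4.3358 seconds


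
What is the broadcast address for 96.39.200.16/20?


Network: 96.39.192.0/20
Host bits = 12
Set all host bits to 1:
Broadcast: 96.39.207.255


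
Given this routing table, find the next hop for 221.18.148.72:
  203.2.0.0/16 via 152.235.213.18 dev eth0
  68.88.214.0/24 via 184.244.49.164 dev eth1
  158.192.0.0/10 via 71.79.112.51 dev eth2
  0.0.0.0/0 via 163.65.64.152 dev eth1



Longest prefix match for 221.18.148.72:
  /16 203.2.0.0: no
  /24 68.88.214.0: no
  /10 158.192.0.0: no
  /0 0.0.0.0: MATCH
Selected: next-hop 163.65.64.152 via eth1 (matched /0)


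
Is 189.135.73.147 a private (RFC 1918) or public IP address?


RFC 1918 private ranges:
  10.0.0.0/8 (10.0.0.0 - 10.255.255.255)
  172.16.0.0/12 (172.16.0.0 - 172.31.255.255)
  192.168.0.0/16 (192.168.0.0 - 192.168.255.255)
Public (not in any RFC 1918 range)


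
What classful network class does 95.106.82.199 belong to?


First octet: 95
Binary: 01011111
0xxxxxxx -> Class A (1-126)
Class A, default mask 255.0.0.0 (/8)


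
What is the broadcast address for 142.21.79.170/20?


Network: 142.21.64.0/20
Host bits = 12
Set all host bits to 1:
Broadcast: 142.21.79.255


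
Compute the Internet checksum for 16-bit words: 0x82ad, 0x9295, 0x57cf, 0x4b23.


Sum all words (with carry folding):
+ 0x82ad = 0x82ad
+ 0x9295 = 0x1543
+ 0x57cf = 0x6d12
+ 0x4b23 = 0xb835
One's complement: ~0xb835
Checksum = 0x47ca


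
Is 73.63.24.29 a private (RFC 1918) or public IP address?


RFC 1918 private ranges:
  10.0.0.0/8 (10.0.0.0 - 10.255.255.255)
  172.16.0.0/12 (172.16.0.0 - 172.31.255.255)
  192.168.0.0/16 (192.168.0.0 - 192.168.255.255)
Public (not in any RFC 1918 range)


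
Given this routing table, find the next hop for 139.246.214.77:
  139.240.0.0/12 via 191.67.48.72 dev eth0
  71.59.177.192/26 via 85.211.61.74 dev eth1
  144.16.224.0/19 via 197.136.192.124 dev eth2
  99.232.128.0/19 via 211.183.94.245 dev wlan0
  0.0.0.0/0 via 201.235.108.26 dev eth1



Longest prefix match for 139.246.214.77:
  /12 139.240.0.0: MATCH
  /26 71.59.177.192: no
  /19 144.16.224.0: no
  /19 99.232.128.0: no
  /0 0.0.0.0: MATCH
Selected: next-hop 191.67.48.72 via eth0 (matched /12)


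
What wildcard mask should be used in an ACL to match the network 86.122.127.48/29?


Subnet mask: 255.255.255.248
Wildcard = 255.255.255.255 - subnet mask
255 - 255 = 0
255 - 255 = 0
255 - 255 = 0
255 - 248 = 7
Wildcard: 0.0.0.7


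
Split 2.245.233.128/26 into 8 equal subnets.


New prefix = 26 + 3 = 29
Each subnet has 8 addresses
  2.245.233.128/29
  2.245.233.136/29
  2.245.233.144/29
  2.245.233.152/29
  2.245.233.160/29
  2.245.233.168/29
  2.245.233.176/29
  2.245.233.184/29
Subnets: 2.245.233.128/29, 2.245.233.136/29, 2.245.233.144/29, 2.245.233.152/29, 2.245.233.160/29, 2.245.233.168/29, 2.245.233.176/29, 2.245.233.184/29


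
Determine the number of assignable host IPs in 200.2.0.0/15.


Host bits = 32 - 15 = 17
Total addresses = 2^17 = 131072
Usable = total - 2 (network and broadcast)
Usable hosts: 131070


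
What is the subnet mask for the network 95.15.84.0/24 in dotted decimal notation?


/24 means 24 network bits, 8 host bits
Binary: 11111111111111111111111100000000
Mask: 255.255.255.0


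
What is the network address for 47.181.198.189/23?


IP:   00101111.10110101.11000110.10111101
Mask: 11111111.11111111.11111110.00000000
AND operation:
Net:  00101111.10110101.11000110.00000000
Network: 47.181.198.0/23


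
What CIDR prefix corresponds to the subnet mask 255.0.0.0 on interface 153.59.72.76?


Binary: 11111111.00000000.00000000.00000000
Count leading 1s
Prefix: /8


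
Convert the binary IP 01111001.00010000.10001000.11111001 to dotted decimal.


01111001 = 121
00010000 = 16
10001000 = 136
11111001 = 249
IP: 121.16.136.249


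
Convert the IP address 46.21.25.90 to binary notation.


46 = 00101110
21 = 00010101
25 = 00011001
90 = 01011010
Binary: 00101110.00010101.00011001.01011010


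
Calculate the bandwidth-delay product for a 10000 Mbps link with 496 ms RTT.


BDP = bandwidth * RTT
= 10000 Mbps * 496 ms
= 10000 * 1e6 * 496 / 1000 bits
= 4960000000 bits
= 620000000 bytes
= 605468.75 KB
BDP = 4960000000 bits (620000000 bytes)


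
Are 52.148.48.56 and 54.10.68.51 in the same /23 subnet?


Mask: 255.255.254.0
52.148.48.56 AND mask = 52.148.48.0
54.10.68.51 AND mask = 54.10.68.0
No, different subnets (52.148.48.0 vs 54.10.68.0)


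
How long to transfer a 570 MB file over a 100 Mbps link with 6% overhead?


Effective throughput = 100 * (1 - 6/100) = 94 Mbps
File size in Mb = 570 * 8 = 4560 Mb
Time = 4560 / 94
Time = 48.5106 seconds


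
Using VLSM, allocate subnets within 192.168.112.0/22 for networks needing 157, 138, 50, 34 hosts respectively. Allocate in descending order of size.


157 hosts -> /24 (254 usable): 192.168.112.0/24
138 hosts -> /24 (254 usable): 192.168.113.0/24
50 hosts -> /26 (62 usable): 192.168.114.0/26
34 hosts -> /26 (62 usable): 192.168.114.64/26
Allocation: 192.168.112.0/24 (157 hosts, 254 usable); 192.168.113.0/24 (138 hosts, 254 usable); 192.168.114.0/26 (50 hosts, 62 usable); 192.168.114.64/26 (34 hosts, 62 usable)


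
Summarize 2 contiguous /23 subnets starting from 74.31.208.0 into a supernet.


Original prefix: /23
Number of subnets: 2 = 2^1
New prefix = 23 - 1 = 22
Supernet: 74.31.208.0/22


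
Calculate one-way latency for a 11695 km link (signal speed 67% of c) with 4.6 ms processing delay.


Speed = 0.67 * 3e5 km/s = 201000 km/s
Propagation delay = 11695 / 201000 = 0.0582 s = 58.1841 ms
Processing delay = 4.6 ms
Total one-way latency = 62.7841 ms


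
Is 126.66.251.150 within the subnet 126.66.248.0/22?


Subnet network: 126.66.248.0
Test IP AND mask: 126.66.248.0
Yes, 126.66.251.150 is in 126.66.248.0/22


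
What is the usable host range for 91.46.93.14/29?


Network: 91.46.93.8
Broadcast: 91.46.93.15
First usable = network + 1
Last usable = broadcast - 1
Range: 91.46.93.9 to 91.46.93.14


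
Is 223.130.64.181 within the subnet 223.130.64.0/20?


Subnet network: 223.130.64.0
Test IP AND mask: 223.130.64.0
Yes, 223.130.64.181 is in 223.130.64.0/20


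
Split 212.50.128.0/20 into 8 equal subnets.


New prefix = 20 + 3 = 23
Each subnet has 512 addresses
  212.50.128.0/23
  212.50.130.0/23
  212.50.132.0/23
  212.50.134.0/23
  212.50.136.0/23
  212.50.138.0/23
  212.50.140.0/23
  212.50.142.0/23
Subnets: 212.50.128.0/23, 212.50.130.0/23, 212.50.132.0/23, 212.50.134.0/23, 212.50.136.0/23, 212.50.138.0/23, 212.50.140.0/23, 212.50.142.0/23


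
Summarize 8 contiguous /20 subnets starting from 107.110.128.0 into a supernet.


Original prefix: /20
Number of subnets: 8 = 2^3
New prefix = 20 - 3 = 17
Supernet: 107.110.128.0/17


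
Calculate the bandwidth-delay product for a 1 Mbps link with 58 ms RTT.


BDP = bandwidth * RTT
= 1 Mbps * 58 ms
= 1 * 1e6 * 58 / 1000 bits
= 58000 bits
= 7250 bytes
= 7.0801 KB
BDP = 58000 bits (7250 bytes)


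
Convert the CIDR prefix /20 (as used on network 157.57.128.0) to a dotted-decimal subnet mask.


/20 means 20 network bits, 12 host bits
Binary: 11111111111111111111000000000000
Mask: 255.255.240.0


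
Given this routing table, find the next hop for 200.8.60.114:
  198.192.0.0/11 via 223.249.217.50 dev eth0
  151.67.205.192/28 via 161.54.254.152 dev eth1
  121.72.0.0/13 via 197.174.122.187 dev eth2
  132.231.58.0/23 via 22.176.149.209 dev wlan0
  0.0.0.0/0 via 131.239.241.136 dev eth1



Longest prefix match for 200.8.60.114:
  /11 198.192.0.0: no
  /28 151.67.205.192: no
  /13 121.72.0.0: no
  /23 132.231.58.0: no
  /0 0.0.0.0: MATCH
Selected: next-hop 131.239.241.136 via eth1 (matched /0)


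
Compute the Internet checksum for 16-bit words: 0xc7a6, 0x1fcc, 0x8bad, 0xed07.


Sum all words (with carry folding):
+ 0xc7a6 = 0xc7a6
+ 0x1fcc = 0xe772
+ 0x8bad = 0x7320
+ 0xed07 = 0x6028
One's complement: ~0x6028
Checksum = 0x9fd7


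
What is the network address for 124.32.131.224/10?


IP:   01111100.00100000.10000011.11100000
Mask: 11111111.11000000.00000000.00000000
AND operation:
Net:  01111100.00000000.00000000.00000000
Network: 124.0.0.0/10


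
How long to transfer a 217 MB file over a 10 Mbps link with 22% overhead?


Effective throughput = 10 * (1 - 22/100) = 7.8 Mbps
File size in Mb = 217 * 8 = 1736 Mb
Time = 1736 / 7.8
Time = 222.5641 seconds


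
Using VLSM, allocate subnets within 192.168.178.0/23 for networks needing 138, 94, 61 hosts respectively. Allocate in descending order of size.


138 hosts -> /24 (254 usable): 192.168.178.0/24
94 hosts -> /25 (126 usable): 192.168.179.0/25
61 hosts -> /26 (62 usable): 192.168.179.128/26
Allocation: 192.168.178.0/24 (138 hosts, 254 usable); 192.168.179.0/25 (94 hosts, 126 usable); 192.168.179.128/26 (61 hosts, 62 usable)


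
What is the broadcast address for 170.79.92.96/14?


Network: 170.76.0.0/14
Host bits = 18
Set all host bits to 1:
Broadcast: 170.79.255.255


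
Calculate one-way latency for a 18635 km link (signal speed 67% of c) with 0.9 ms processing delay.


Speed = 0.67 * 3e5 km/s = 201000 km/s
Propagation delay = 18635 / 201000 = 0.0927 s = 92.7114 ms
Processing delay = 0.9 ms
Total one-way latency = 93.6114 ms


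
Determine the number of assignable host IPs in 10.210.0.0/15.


Host bits = 32 - 15 = 17
Total addresses = 2^17 = 131072
Usable = total - 2 (network and broadcast)
Usable hosts: 131070


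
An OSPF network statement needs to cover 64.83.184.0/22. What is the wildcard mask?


Subnet mask: 255.255.252.0
Wildcard = 255.255.255.255 - subnet mask
255 - 255 = 0
255 - 255 = 0
255 - 252 = 3
255 - 0 = 255
Wildcard: 0.0.3.255


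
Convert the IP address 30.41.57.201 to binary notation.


30 = 00011110
41 = 00101001
57 = 00111001
201 = 11001001
Binary: 00011110.00101001.00111001.11001001


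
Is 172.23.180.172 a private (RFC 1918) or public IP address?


RFC 1918 private ranges:
  10.0.0.0/8 (10.0.0.0 - 10.255.255.255)
  172.16.0.0/12 (172.16.0.0 - 172.31.255.255)
  192.168.0.0/16 (192.168.0.0 - 192.168.255.255)
Private (in 172.16.0.0/12)


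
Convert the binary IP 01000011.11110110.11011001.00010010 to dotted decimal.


01000011 = 67
11110110 = 246
11011001 = 217
00010010 = 18
IP: 67.246.217.18


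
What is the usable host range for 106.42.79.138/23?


Network: 106.42.78.0
Broadcast: 106.42.79.255
First usable = network + 1
Last usable = broadcast - 1
Range: 106.42.78.1 to 106.42.79.254


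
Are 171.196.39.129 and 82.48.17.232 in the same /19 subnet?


Mask: 255.255.224.0
171.196.39.129 AND mask = 171.196.32.0
82.48.17.232 AND mask = 82.48.0.0
No, different subnets (171.196.32.0 vs 82.48.0.0)


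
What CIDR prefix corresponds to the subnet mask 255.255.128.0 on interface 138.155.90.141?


Binary: 11111111.11111111.10000000.00000000
Count leading 1s
Prefix: /17


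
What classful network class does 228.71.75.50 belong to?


First octet: 228
Binary: 11100100
1110xxxx -> Class D (224-239)
Class D (multicast), default mask N/A


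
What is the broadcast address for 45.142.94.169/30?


Network: 45.142.94.168/30
Host bits = 2
Set all host bits to 1:
Broadcast: 45.142.94.171


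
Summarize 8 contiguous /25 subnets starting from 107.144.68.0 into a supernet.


Original prefix: /25
Number of subnets: 8 = 2^3
New prefix = 25 - 3 = 22
Supernet: 107.144.68.0/22


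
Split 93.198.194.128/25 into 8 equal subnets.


New prefix = 25 + 3 = 28
Each subnet has 16 addresses
  93.198.194.128/28
  93.198.194.144/28
  93.198.194.160/28
  93.198.194.176/28
  93.198.194.192/28
  93.198.194.208/28
  93.198.194.224/28
  93.198.194.240/28
Subnets: 93.198.194.128/28, 93.198.194.144/28, 93.198.194.160/28, 93.198.194.176/28, 93.198.194.192/28, 93.198.194.208/28, 93.198.194.224/28, 93.198.194.240/28


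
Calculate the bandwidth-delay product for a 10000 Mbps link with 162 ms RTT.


BDP = bandwidth * RTT
= 10000 Mbps * 162 ms
= 10000 * 1e6 * 162 / 1000 bits
= 1620000000 bits
= 202500000 bytes
= 197753.9062 KB
BDP = 1620000000 bits (202500000 bytes)


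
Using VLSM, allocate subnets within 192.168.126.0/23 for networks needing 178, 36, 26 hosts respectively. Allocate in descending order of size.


178 hosts -> /24 (254 usable): 192.168.126.0/24
36 hosts -> /26 (62 usable): 192.168.127.0/26
26 hosts -> /27 (30 usable): 192.168.127.64/27
Allocation: 192.168.126.0/24 (178 hosts, 254 usable); 192.168.127.0/26 (36 hosts, 62 usable); 192.168.127.64/27 (26 hosts, 30 usable)


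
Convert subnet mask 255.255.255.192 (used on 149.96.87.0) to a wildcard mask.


Subnet mask: 255.255.255.192
Wildcard = 255.255.255.255 - subnet mask
255 - 255 = 0
255 - 255 = 0
255 - 255 = 0
255 - 192 = 63
Wildcard: 0.0.0.63


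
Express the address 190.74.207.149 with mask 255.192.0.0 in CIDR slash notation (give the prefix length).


Binary: 11111111.11000000.00000000.00000000
Count leading 1s
Prefix: /10


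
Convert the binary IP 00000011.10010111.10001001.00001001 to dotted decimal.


00000011 = 3
10010111 = 151
10001001 = 137
00001001 = 9
IP: 3.151.137.9


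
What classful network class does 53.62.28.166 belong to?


First octet: 53
Binary: 00110101
0xxxxxxx -> Class A (1-126)
Class A, default mask 255.0.0.0 (/8)


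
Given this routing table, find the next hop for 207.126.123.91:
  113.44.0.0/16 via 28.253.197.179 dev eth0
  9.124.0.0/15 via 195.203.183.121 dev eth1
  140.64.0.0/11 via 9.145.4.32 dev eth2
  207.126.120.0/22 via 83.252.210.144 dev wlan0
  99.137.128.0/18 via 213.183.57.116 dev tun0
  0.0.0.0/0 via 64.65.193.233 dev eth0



Longest prefix match for 207.126.123.91:
  /16 113.44.0.0: no
  /15 9.124.0.0: no
  /11 140.64.0.0: no
  /22 207.126.120.0: MATCH
  /18 99.137.128.0: no
  /0 0.0.0.0: MATCH
Selected: next-hop 83.252.210.144 via wlan0 (matched /22)


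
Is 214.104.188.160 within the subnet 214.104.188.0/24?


Subnet network: 214.104.188.0
Test IP AND mask: 214.104.188.0
Yes, 214.104.188.160 is in 214.104.188.0/24


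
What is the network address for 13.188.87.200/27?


IP:   00001101.10111100.01010111.11001000
Mask: 11111111.11111111.11111111.11100000
AND operation:
Net:  00001101.10111100.01010111.11000000
Network: 13.188.87.192/27


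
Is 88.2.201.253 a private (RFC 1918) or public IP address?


RFC 1918 private ranges:
  10.0.0.0/8 (10.0.0.0 - 10.255.255.255)
  172.16.0.0/12 (172.16.0.0 - 172.31.255.255)
  192.168.0.0/16 (192.168.0.0 - 192.168.255.255)
Public (not in any RFC 1918 range)


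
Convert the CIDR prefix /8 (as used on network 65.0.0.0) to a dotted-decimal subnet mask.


/8 means 8 network bits, 24 host bits
Binary: 11111111000000000000000000000000
Mask: 255.0.0.0


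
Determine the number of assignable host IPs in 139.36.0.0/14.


Host bits = 32 - 14 = 18
Total addresses = 2^18 = 262144
Usable = total - 2 (network and broadcast)
Usable hosts: 262142


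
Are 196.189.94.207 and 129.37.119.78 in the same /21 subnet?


Mask: 255.255.248.0
196.189.94.207 AND mask = 196.189.88.0
129.37.119.78 AND mask = 129.37.112.0
No, different subnets (196.189.88.0 vs 129.37.112.0)


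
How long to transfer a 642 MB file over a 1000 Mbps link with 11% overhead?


Effective throughput = 1000 * (1 - 11/100) = 890 Mbps
File size in Mb = 642 * 8 = 5136 Mb
Time = 5136 / 890
Time = 5.7708 seconds


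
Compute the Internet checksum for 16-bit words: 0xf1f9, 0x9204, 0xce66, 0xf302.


Sum all words (with carry folding):
+ 0xf1f9 = 0xf1f9
+ 0x9204 = 0x83fe
+ 0xce66 = 0x5265
+ 0xf302 = 0x4568
One's complement: ~0x4568
Checksum = 0xba97


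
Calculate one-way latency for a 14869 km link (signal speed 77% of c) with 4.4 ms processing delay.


Speed = 0.77 * 3e5 km/s = 231000 km/s
Propagation delay = 14869 / 231000 = 0.0644 s = 64.368 ms
Processing delay = 4.4 ms
Total one-way latency = 68.768 ms


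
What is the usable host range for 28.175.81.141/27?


Network: 28.175.81.128
Broadcast: 28.175.81.159
First usable = network + 1
Last usable = broadcast - 1
Range: 28.175.81.129 to 28.175.81.158


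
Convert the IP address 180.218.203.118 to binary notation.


180 = 10110100
218 = 11011010
203 = 11001011
118 = 01110110
Binary: 10110100.11011010.11001011.01110110


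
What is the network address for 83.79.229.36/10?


IP:   01010011.01001111.11100101.00100100
Mask: 11111111.11000000.00000000.00000000
AND operation:
Net:  01010011.01000000.00000000.00000000
Network: 83.64.0.0/10


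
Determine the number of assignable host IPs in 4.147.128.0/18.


Host bits = 32 - 18 = 14
Total addresses = 2^14 = 16384
Usable = total - 2 (network and broadcast)
Usable hosts: 16382


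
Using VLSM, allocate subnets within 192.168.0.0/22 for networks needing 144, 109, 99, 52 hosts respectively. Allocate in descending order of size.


144 hosts -> /24 (254 usable): 192.168.0.0/24
109 hosts -> /25 (126 usable): 192.168.1.0/25
99 hosts -> /25 (126 usable): 192.168.1.128/25
52 hosts -> /26 (62 usable): 192.168.2.0/26
Allocation: 192.168.0.0/24 (144 hosts, 254 usable); 192.168.1.0/25 (109 hosts, 126 usable); 192.168.1.128/25 (99 hosts, 126 usable); 192.168.2.0/26 (52 hosts, 62 usable)


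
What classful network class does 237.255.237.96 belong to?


First octet: 237
Binary: 11101101
1110xxxx -> Class D (224-239)
Class D (multicast), default mask N/A


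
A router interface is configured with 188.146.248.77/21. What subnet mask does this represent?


/21 means 21 network bits, 11 host bits
Binary: 11111111111111111111100000000000
Mask: 255.255.248.0


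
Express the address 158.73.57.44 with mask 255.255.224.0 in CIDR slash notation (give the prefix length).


Binary: 11111111.11111111.11100000.00000000
Count leading 1s
Prefix: /19


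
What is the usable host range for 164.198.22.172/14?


Network: 164.196.0.0
Broadcast: 164.199.255.255
First usable = network + 1
Last usable = broadcast - 1
Range: 164.196.0.1 to 164.199.255.254


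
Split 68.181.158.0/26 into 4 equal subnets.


New prefix = 26 + 2 = 28
Each subnet has 16 addresses
  68.181.158.0/28
  68.181.158.16/28
  68.181.158.32/28
  68.181.158.48/28
Subnets: 68.181.158.0/28, 68.181.158.16/28, 68.181.158.32/28, 68.181.158.48/28


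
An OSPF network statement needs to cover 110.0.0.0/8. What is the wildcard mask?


Subnet mask: 255.0.0.0
Wildcard = 255.255.255.255 - subnet mask
255 - 255 = 0
255 - 0 = 255
255 - 0 = 255
255 - 0 = 255
Wildcard: 0.255.255.255


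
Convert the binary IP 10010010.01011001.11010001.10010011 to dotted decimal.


10010010 = 146
01011001 = 89
11010001 = 209
10010011 = 147
IP: 146.89.209.147


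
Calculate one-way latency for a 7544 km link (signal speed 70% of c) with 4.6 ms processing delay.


Speed = 0.7 * 3e5 km/s = 210000 km/s
Propagation delay = 7544 / 210000 = 0.0359 s = 35.9238 ms
Processing delay = 4.6 ms
Total one-way latency = 40.5238 ms


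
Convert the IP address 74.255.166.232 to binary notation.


74 = 01001010
255 = 11111111
166 = 10100110
232 = 11101000
Binary: 01001010.11111111.10100110.11101000


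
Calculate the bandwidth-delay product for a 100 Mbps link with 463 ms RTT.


BDP = bandwidth * RTT
= 100 Mbps * 463 ms
= 100 * 1e6 * 463 / 1000 bits
= 46300000 bits
= 5787500 bytes
= 5651.8555 KB
BDP = 46300000 bits (5787500 bytes)


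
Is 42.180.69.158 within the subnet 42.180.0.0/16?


Subnet network: 42.180.0.0
Test IP AND mask: 42.180.0.0
Yes, 42.180.69.158 is in 42.180.0.0/16


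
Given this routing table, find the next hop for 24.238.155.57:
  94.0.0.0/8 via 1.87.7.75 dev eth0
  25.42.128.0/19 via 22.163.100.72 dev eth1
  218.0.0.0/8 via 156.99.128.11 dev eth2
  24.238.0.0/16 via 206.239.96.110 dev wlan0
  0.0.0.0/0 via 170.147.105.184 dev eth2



Longest prefix match for 24.238.155.57:
  /8 94.0.0.0: no
  /19 25.42.128.0: no
  /8 218.0.0.0: no
  /16 24.238.0.0: MATCH
  /0 0.0.0.0: MATCH
Selected: next-hop 206.239.96.110 via wlan0 (matched /16)


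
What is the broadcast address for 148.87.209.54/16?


Network: 148.87.0.0/16
Host bits = 16
Set all host bits to 1:
Broadcast: 148.87.255.255


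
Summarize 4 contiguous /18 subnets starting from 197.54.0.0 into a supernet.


Original prefix: /18
Number of subnets: 4 = 2^2
New prefix = 18 - 2 = 16
Supernet: 197.54.0.0/16


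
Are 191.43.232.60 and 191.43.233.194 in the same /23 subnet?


Mask: 255.255.254.0
191.43.232.60 AND mask = 191.43.232.0
191.43.233.194 AND mask = 191.43.232.0
Yes, same subnet (191.43.232.0)


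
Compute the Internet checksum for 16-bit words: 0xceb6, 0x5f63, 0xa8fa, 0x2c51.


Sum all words (with carry folding):
+ 0xceb6 = 0xceb6
+ 0x5f63 = 0x2e1a
+ 0xa8fa = 0xd714
+ 0x2c51 = 0x0366
One's complement: ~0x0366
Checksum = 0xfc99


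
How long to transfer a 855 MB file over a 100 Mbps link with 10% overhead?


Effective throughput = 100 * (1 - 10/100) = 90 Mbps
File size in Mb = 855 * 8 = 6840 Mb
Time = 6840 / 90
Time = 76 seconds
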